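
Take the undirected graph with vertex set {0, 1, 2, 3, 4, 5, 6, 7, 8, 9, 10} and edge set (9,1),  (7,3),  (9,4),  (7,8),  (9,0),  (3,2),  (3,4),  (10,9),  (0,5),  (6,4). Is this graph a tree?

|V| = 11, |E| = 10.
It is connected with exactly 10 edges, hence acyclic — it is a tree.

Yes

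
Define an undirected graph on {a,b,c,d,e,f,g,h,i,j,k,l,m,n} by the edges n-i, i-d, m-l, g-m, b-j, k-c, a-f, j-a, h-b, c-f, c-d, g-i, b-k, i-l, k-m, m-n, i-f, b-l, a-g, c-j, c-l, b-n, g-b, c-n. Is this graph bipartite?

Yes

A valid 2-coloring puts {d, e, f, g, h, j, k, l, n} on one side and {a, b, c, i, m} on the other; every edge crosses between the two sides.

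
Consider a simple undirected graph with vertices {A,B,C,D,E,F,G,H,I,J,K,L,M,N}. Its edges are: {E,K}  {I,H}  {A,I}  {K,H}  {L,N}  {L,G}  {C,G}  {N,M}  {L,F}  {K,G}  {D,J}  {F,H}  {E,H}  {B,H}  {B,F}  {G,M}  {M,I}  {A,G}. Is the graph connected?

No

Component: {D, J}
Component: {A, B, C, E, F, G, H, I, K, L, M, N}
There are 2 separate components, so the graph is not connected.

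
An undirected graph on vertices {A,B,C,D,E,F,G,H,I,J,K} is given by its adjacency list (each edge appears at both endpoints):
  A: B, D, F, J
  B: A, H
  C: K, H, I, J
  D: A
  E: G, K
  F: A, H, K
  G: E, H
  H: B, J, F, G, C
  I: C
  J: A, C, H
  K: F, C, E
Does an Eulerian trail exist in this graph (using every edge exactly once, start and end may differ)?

No

Degrees: A:4, B:2, C:4, D:1, E:2, F:3, G:2, H:5, I:1, J:3, K:3
Odd-degree vertices: D, F, H, I, J, K (6 total).
An Eulerian trail requires 0 or 2 odd-degree vertices; here there are 6.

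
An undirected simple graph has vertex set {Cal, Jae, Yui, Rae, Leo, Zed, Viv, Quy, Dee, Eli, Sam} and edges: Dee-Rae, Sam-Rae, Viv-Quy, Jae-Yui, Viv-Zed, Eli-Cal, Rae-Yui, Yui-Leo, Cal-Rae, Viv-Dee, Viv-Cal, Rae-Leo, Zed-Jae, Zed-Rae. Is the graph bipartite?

No

The cycle Yui-Leo-Rae-Yui has length 3, which is odd, so the graph is not bipartite.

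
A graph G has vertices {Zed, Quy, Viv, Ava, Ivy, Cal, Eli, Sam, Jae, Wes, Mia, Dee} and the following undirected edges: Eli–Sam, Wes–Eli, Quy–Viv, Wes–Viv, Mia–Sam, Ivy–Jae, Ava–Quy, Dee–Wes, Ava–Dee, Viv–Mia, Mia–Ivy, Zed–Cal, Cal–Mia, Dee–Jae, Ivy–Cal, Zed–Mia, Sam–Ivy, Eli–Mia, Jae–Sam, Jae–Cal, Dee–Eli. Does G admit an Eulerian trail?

Degrees: Zed:2, Quy:2, Viv:3, Ava:2, Ivy:4, Cal:4, Eli:4, Sam:4, Jae:4, Wes:3, Mia:6, Dee:4
Odd-degree vertices: Viv, Wes (2 total).
With 2 odd-degree vertices and all edges in one connected piece, an Eulerian trail exists (from Viv to Wes).

Yes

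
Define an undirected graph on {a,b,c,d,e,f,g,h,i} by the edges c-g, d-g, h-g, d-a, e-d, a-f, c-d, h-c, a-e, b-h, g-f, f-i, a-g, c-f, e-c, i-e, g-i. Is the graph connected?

Yes

A breadth-first search from a visits a, g, e, f, d, c, i, h, b — all 9 vertices — so the graph is connected.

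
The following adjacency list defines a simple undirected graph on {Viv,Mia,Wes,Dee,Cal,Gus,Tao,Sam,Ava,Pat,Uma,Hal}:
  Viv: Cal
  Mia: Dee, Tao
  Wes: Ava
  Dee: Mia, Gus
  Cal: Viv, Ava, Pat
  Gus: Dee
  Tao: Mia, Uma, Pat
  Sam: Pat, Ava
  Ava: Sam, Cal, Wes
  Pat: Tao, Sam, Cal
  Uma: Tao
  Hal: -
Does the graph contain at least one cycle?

The graph has 12 vertices, 11 edges, and 2 connected components.
One cycle is Cal-Pat-Sam-Ava-Cal.

Yes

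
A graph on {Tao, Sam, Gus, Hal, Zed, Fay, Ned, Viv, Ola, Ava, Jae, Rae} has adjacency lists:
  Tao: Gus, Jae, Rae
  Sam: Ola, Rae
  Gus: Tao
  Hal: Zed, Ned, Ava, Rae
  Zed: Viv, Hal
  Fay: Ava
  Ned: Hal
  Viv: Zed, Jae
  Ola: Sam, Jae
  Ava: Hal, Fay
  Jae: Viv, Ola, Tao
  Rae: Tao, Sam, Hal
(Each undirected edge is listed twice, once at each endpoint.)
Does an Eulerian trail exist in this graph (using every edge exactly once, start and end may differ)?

No

Degrees: Tao:3, Sam:2, Gus:1, Hal:4, Zed:2, Fay:1, Ned:1, Viv:2, Ola:2, Ava:2, Jae:3, Rae:3
Odd-degree vertices: Tao, Gus, Fay, Ned, Jae, Rae (6 total).
With 6 odd-degree vertices (more than two), no single trail can use every edge.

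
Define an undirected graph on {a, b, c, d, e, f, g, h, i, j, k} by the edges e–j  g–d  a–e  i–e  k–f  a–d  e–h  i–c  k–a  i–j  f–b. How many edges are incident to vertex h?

1

Neighbors of h: e.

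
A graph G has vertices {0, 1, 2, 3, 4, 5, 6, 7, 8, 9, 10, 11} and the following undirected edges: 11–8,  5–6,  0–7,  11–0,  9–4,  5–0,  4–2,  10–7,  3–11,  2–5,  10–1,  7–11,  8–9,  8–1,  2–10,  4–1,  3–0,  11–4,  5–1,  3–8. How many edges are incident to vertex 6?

Neighbors of 6: 5.

1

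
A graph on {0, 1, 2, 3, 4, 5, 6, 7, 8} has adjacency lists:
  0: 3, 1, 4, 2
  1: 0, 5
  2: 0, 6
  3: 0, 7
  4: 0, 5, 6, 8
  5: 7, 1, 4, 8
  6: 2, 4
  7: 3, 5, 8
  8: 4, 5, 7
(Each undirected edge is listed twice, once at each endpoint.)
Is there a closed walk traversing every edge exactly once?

No

Degrees: 0:4, 1:2, 2:2, 3:2, 4:4, 5:4, 6:2, 7:3, 8:3
Vertices with odd degree: 7, 8. An Eulerian circuit requires all degrees even.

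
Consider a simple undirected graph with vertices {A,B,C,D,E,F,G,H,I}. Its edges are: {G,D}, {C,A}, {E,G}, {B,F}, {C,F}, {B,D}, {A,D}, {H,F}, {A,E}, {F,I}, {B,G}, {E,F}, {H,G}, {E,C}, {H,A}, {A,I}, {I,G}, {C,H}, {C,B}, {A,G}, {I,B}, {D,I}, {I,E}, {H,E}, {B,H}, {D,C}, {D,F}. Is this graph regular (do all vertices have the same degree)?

Degrees: A:6, B:6, C:6, D:6, E:6, F:6, G:6, H:6, I:6
All degrees equal 6; the graph is regular.

Yes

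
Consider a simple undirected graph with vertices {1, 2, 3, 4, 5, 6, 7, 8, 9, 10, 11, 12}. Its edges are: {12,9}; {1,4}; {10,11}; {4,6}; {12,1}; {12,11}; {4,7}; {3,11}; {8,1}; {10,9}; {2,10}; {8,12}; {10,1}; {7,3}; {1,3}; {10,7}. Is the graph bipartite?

No

8-1-12-8 is an odd cycle (length 3), and a bipartite graph can contain only even cycles.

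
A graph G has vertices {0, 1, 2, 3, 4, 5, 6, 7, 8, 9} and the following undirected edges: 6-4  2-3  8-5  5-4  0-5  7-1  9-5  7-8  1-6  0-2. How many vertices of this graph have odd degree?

2

Degrees: 0:2, 1:2, 2:2, 3:1, 4:2, 5:4, 6:2, 7:2, 8:2, 9:1
Odd-degree vertices: 3, 9.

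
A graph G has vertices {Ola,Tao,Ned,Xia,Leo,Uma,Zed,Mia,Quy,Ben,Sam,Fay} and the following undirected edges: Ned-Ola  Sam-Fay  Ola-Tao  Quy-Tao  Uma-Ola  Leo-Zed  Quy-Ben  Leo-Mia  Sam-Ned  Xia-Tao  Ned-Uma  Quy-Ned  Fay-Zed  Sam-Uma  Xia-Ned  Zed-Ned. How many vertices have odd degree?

Degrees: Ola:3, Tao:3, Ned:6, Xia:2, Leo:2, Uma:3, Zed:3, Mia:1, Quy:3, Ben:1, Sam:3, Fay:2
Odd-degree vertices: Ola, Tao, Uma, Zed, Mia, Quy, Ben, Sam.

8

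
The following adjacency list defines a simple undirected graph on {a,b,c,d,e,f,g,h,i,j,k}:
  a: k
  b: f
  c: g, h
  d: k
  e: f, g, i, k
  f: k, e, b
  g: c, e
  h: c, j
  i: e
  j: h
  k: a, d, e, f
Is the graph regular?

Degrees: a:1, b:1, c:2, d:1, e:4, f:3, g:2, h:2, i:1, j:1, k:4
Vertex a has degree 1 while e has degree 4, so the graph is not regular.

No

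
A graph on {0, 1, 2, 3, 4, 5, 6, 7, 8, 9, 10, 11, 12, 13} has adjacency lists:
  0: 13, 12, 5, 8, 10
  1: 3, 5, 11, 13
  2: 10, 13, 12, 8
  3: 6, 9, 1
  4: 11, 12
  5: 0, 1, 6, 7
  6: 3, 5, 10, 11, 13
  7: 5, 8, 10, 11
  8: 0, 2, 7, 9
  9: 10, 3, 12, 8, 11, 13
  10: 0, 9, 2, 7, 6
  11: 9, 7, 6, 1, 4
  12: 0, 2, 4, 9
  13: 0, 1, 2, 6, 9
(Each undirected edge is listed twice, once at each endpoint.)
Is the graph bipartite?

Yes

Color {3, 5, 8, 10, 11, 12, 13} black and {0, 1, 2, 4, 6, 7, 9} white. No edge joins two same-colored vertices, so the graph is bipartite.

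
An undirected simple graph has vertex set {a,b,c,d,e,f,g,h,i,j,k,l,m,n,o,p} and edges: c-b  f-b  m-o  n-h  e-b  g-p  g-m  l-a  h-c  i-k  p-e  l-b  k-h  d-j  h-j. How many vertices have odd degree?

Degrees: a:1, b:4, c:2, d:1, e:2, f:1, g:2, h:4, i:1, j:2, k:2, l:2, m:2, n:1, o:1, p:2
Odd-degree vertices: a, d, f, i, n, o.

6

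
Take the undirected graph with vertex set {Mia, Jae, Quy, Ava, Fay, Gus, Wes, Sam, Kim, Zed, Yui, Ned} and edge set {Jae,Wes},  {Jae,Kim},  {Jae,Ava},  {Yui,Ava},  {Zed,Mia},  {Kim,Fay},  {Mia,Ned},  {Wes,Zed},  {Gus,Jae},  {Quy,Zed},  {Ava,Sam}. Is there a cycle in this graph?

No

The graph has 12 vertices, 11 edges, and 1 connected component.
Since 11 = 12 - 1, the graph is a forest and contains no cycle.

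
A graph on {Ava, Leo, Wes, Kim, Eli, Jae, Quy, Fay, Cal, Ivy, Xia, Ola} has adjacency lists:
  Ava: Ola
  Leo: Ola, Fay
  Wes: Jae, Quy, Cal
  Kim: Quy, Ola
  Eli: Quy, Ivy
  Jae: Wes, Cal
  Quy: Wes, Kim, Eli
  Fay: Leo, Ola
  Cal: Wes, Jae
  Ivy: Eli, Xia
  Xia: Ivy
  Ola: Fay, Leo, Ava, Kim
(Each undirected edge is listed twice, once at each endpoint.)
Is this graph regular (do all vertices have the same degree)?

No

Degrees: Ava:1, Leo:2, Wes:3, Kim:2, Eli:2, Jae:2, Quy:3, Fay:2, Cal:2, Ivy:2, Xia:1, Ola:4
Degrees are not all equal (e.g. deg(Ava)=1 but deg(Ola)=4); not regular.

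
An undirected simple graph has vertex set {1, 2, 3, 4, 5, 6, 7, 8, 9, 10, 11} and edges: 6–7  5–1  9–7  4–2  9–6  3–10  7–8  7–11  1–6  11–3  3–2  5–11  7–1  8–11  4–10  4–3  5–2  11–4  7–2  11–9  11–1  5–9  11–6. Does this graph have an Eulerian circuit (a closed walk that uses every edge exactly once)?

Yes

Degrees: 1:4, 2:4, 3:4, 4:4, 5:4, 6:4, 7:6, 8:2, 9:4, 10:2, 11:8
All degrees are even and the non-isolated vertices are connected — an Eulerian circuit exists.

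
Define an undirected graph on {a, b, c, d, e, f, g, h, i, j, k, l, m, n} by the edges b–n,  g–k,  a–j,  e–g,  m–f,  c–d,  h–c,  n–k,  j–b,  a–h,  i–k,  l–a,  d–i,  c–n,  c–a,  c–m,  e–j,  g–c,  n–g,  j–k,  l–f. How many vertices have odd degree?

Degrees: a:4, b:2, c:6, d:2, e:2, f:2, g:4, h:2, i:2, j:4, k:4, l:2, m:2, n:4
Odd-degree vertices: none.

0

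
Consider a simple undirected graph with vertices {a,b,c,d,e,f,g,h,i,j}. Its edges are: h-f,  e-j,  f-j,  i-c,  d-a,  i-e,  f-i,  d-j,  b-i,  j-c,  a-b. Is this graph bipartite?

A valid 2-coloring puts {b, c, d, e, f, g} on one side and {a, h, i, j} on the other; every edge crosses between the two sides.

Yes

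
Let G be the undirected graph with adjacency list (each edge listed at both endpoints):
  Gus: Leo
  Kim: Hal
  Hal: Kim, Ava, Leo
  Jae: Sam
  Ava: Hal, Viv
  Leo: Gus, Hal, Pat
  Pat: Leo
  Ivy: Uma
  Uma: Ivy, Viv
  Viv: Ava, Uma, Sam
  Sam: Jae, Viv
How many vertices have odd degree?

Degrees: Gus:1, Kim:1, Hal:3, Jae:1, Ava:2, Leo:3, Pat:1, Ivy:1, Uma:2, Viv:3, Sam:2
Odd-degree vertices: Gus, Kim, Hal, Jae, Leo, Pat, Ivy, Viv.

8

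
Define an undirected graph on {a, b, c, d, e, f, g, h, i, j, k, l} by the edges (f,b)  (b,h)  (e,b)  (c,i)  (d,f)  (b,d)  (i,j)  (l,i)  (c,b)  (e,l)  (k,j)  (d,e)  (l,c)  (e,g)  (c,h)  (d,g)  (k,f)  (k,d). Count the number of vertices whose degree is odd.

Degrees: a:0, b:5, c:4, d:5, e:4, f:3, g:2, h:2, i:3, j:2, k:3, l:3
Odd-degree vertices: b, d, f, i, k, l.

6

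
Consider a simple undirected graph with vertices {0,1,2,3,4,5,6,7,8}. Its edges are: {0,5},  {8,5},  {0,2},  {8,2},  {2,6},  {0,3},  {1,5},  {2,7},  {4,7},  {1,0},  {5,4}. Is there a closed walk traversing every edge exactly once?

Degrees: 0:4, 1:2, 2:4, 3:1, 4:2, 5:4, 6:1, 7:2, 8:2
3, 6 have odd degree; an Eulerian circuit needs every degree to be even, so none exists.

No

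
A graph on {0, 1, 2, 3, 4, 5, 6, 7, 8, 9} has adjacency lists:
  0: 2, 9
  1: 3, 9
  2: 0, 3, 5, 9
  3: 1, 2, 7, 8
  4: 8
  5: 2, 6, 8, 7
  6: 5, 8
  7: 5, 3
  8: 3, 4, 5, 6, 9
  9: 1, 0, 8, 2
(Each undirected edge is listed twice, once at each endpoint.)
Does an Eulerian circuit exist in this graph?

No

Degrees: 0:2, 1:2, 2:4, 3:4, 4:1, 5:4, 6:2, 7:2, 8:5, 9:4
Vertices with odd degree: 4, 8. An Eulerian circuit requires all degrees even.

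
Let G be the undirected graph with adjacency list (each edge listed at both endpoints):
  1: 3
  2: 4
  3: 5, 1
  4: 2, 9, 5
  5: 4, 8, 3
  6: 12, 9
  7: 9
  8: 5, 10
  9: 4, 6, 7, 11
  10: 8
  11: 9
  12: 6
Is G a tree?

Yes

The graph has 12 vertices and 11 edges.
It is connected with exactly 11 edges, hence acyclic — it is a tree.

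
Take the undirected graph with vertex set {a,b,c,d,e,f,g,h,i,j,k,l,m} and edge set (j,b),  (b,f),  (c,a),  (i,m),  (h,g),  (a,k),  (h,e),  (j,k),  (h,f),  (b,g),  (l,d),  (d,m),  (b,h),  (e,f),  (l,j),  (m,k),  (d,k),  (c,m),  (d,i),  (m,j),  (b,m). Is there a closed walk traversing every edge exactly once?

Degrees: a:2, b:5, c:2, d:4, e:2, f:3, g:2, h:4, i:2, j:4, k:4, l:2, m:6
Vertices with odd degree: b, f. An Eulerian circuit requires all degrees even.

No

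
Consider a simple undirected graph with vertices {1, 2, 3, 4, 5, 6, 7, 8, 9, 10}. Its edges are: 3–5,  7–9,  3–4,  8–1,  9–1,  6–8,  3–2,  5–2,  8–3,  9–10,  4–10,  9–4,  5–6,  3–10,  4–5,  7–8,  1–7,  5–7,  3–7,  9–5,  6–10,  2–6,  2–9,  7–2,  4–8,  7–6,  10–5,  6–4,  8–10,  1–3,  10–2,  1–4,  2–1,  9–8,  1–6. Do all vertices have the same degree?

Degrees: 1:7, 2:7, 3:7, 4:7, 5:7, 6:7, 7:7, 8:7, 9:7, 10:7
Every vertex has degree 7, so the graph is 7-regular.

Yes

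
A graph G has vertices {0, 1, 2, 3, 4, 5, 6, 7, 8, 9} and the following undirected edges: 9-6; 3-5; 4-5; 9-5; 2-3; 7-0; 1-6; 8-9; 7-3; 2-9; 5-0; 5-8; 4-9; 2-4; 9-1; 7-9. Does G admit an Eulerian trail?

Degrees: 0:2, 1:2, 2:3, 3:3, 4:3, 5:5, 6:2, 7:3, 8:2, 9:7
Odd-degree vertices: 2, 3, 4, 5, 7, 9 (6 total).
An Eulerian trail requires 0 or 2 odd-degree vertices; here there are 6.

No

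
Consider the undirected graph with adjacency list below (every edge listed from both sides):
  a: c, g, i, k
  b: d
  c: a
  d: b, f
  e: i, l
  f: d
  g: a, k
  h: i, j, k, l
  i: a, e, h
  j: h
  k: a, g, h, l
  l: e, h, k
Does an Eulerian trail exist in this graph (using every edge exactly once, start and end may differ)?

No

Degrees: a:4, b:1, c:1, d:2, e:2, f:1, g:2, h:4, i:3, j:1, k:4, l:3
Odd-degree vertices: b, c, f, i, j, l (6 total).
With 6 odd-degree vertices (more than two), no single trail can use every edge.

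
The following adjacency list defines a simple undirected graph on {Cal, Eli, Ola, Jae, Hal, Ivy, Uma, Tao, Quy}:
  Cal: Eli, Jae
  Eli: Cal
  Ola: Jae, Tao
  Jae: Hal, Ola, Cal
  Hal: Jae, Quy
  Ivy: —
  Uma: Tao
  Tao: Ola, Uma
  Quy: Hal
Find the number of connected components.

2

Component: {Ivy}
Component: {Cal, Eli, Ola, Jae, Hal, Uma, Tao, Quy}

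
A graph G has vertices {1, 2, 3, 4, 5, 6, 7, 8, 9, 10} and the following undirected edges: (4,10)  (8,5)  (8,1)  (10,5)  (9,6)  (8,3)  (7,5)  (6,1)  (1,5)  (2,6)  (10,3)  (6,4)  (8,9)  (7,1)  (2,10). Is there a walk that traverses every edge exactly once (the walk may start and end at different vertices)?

Yes

Degrees: 1:4, 2:2, 3:2, 4:2, 5:4, 6:4, 7:2, 8:4, 9:2, 10:4
Odd-degree vertices: none (0 total).
With 0 odd-degree vertices and all edges in one connected piece, an Eulerian trail exists.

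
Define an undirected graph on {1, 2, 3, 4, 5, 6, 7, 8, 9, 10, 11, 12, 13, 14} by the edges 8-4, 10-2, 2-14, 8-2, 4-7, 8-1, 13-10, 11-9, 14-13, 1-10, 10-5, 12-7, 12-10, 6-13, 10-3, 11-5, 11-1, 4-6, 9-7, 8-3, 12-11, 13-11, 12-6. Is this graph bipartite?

Color {6, 7, 8, 10, 11, 14} black and {1, 2, 3, 4, 5, 9, 12, 13} white. No edge joins two same-colored vertices, so the graph is bipartite.

Yes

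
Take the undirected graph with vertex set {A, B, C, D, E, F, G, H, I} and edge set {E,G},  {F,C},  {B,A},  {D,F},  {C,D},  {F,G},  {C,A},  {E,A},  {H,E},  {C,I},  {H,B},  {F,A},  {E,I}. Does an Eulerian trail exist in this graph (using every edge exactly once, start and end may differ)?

Yes

Degrees: A:4, B:2, C:4, D:2, E:4, F:4, G:2, H:2, I:2
Odd-degree vertices: none (0 total).
With 0 odd-degree vertices and all edges in one connected piece, an Eulerian trail exists.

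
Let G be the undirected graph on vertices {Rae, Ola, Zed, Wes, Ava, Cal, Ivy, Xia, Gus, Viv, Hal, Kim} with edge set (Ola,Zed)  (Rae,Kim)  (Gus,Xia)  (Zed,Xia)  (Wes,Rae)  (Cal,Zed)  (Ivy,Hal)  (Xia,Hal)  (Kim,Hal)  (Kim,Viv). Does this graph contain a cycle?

The graph has 12 vertices, 10 edges, and 2 connected components.
Since 10 = 12 - 2, the graph is a forest and contains no cycle.

No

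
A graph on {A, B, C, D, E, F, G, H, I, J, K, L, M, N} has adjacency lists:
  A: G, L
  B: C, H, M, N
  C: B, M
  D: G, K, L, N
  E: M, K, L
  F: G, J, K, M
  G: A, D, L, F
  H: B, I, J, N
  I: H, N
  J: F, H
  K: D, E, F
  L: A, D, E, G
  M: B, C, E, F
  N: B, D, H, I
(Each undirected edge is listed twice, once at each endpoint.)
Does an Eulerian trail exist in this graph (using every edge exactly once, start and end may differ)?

Yes

Degrees: A:2, B:4, C:2, D:4, E:3, F:4, G:4, H:4, I:2, J:2, K:3, L:4, M:4, N:4
Odd-degree vertices: E, K (2 total).
With 2 odd-degree vertices and all edges in one connected piece, an Eulerian trail exists (from E to K).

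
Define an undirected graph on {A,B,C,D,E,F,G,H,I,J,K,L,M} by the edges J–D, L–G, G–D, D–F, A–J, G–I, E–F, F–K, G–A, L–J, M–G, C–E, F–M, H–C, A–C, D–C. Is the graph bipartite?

Yes

A valid 2-coloring puts {B, C, F, G, J} on one side and {A, D, E, H, I, K, L, M} on the other; every edge crosses between the two sides.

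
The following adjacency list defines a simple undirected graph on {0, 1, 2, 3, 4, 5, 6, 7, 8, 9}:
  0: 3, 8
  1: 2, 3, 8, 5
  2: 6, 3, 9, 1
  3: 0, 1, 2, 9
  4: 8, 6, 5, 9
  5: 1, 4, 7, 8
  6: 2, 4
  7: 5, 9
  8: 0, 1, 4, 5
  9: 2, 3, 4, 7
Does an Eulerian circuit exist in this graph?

Degrees: 0:2, 1:4, 2:4, 3:4, 4:4, 5:4, 6:2, 7:2, 8:4, 9:4
All degrees are even and the non-isolated vertices are connected — an Eulerian circuit exists.

Yes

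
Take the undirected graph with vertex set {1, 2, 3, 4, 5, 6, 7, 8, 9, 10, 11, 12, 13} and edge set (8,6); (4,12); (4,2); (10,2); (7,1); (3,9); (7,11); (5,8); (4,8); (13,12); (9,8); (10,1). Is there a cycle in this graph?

No

The graph has 13 vertices, 12 edges, and 1 connected component.
A forest on 13 vertices with 1 component has exactly 12 edges, which matches — so no cycle.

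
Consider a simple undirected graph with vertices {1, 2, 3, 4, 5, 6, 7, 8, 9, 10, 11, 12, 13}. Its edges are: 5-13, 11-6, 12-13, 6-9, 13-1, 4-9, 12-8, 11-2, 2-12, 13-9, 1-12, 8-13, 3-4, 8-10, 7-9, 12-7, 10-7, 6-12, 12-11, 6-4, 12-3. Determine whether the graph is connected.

Yes

Starting from 1 and exploring outward reaches every vertex (1, 13, 12, 8, 5, 9, 7, 2, 3, 11, 6, 10, 4); the graph is connected.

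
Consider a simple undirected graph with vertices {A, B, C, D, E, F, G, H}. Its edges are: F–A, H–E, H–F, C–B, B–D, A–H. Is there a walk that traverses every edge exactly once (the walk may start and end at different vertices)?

No

Degrees: A:2, B:2, C:1, D:1, E:1, F:2, G:0, H:3
Odd-degree vertices: C, D, E, H (4 total).
An Eulerian trail requires 0 or 2 odd-degree vertices; here there are 4.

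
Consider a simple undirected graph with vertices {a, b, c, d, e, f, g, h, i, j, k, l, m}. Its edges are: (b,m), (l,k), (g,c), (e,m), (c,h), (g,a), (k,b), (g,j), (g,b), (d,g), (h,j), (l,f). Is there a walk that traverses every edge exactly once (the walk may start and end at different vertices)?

No

Degrees: a:1, b:3, c:2, d:1, e:1, f:1, g:5, h:2, i:0, j:2, k:2, l:2, m:2
Odd-degree vertices: a, b, d, e, f, g (6 total).
An Eulerian trail requires 0 or 2 odd-degree vertices; here there are 6.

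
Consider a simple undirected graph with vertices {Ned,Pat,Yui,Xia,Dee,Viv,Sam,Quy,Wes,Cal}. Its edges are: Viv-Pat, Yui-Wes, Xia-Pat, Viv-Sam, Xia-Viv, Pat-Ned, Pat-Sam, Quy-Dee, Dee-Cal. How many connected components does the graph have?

3

Component: {Yui, Wes}
Component: {Dee, Quy, Cal}
Component: {Ned, Pat, Xia, Viv, Sam}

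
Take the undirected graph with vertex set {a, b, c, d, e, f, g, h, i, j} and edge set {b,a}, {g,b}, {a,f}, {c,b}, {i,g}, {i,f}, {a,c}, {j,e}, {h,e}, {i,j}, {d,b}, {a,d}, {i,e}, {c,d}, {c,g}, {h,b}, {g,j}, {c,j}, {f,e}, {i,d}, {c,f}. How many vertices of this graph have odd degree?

Degrees: a:4, b:5, c:6, d:4, e:4, f:4, g:4, h:2, i:5, j:4
Odd-degree vertices: b, i.

2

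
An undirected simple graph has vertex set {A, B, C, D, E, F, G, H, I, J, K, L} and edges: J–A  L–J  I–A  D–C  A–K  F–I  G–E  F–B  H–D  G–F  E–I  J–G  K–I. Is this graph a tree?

No

The graph has 12 vertices and 13 edges.
It is not connected, so it is not a tree.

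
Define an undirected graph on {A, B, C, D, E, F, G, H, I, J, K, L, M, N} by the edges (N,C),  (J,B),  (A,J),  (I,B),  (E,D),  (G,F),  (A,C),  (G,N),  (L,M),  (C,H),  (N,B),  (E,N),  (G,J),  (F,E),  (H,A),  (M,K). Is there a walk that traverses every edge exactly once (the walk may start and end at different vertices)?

Degrees: A:3, B:3, C:3, D:1, E:3, F:2, G:3, H:2, I:1, J:3, K:1, L:1, M:2, N:4
Odd-degree vertices: A, B, C, D, E, G, I, J, K, L (10 total).
An Eulerian trail requires 0 or 2 odd-degree vertices; here there are 10.

No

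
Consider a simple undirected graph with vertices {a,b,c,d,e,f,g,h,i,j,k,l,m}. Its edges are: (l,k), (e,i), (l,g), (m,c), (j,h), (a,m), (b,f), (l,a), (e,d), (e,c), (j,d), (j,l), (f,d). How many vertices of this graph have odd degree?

Degrees: a:2, b:1, c:2, d:3, e:3, f:2, g:1, h:1, i:1, j:3, k:1, l:4, m:2
Odd-degree vertices: b, d, e, g, h, i, j, k.

8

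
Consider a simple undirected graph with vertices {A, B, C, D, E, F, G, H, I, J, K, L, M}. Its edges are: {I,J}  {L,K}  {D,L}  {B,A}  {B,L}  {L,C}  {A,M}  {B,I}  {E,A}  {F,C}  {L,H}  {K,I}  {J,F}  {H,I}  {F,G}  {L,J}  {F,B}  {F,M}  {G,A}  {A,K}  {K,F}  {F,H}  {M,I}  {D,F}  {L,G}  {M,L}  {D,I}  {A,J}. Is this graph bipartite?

A valid 2-coloring puts {B, C, D, E, G, H, J, K, M} on one side and {A, F, I, L} on the other; every edge crosses between the two sides.

Yes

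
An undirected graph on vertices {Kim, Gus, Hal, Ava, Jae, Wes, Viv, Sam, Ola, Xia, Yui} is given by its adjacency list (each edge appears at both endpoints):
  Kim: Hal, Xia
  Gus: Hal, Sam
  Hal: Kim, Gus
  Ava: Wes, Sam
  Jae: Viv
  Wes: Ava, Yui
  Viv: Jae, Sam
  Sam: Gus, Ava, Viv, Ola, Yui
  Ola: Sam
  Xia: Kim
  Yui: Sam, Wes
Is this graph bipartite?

Partition the vertices as {Hal, Jae, Wes, Sam, Xia} vs {Kim, Gus, Ava, Viv, Ola, Yui}. Each listed edge has one endpoint in each part, so the graph is bipartite.

Yes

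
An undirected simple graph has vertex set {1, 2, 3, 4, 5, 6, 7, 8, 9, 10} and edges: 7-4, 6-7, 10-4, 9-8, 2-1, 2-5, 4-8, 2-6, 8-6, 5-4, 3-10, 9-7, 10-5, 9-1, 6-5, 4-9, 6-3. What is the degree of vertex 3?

2

Neighbors of 3: 6, 10.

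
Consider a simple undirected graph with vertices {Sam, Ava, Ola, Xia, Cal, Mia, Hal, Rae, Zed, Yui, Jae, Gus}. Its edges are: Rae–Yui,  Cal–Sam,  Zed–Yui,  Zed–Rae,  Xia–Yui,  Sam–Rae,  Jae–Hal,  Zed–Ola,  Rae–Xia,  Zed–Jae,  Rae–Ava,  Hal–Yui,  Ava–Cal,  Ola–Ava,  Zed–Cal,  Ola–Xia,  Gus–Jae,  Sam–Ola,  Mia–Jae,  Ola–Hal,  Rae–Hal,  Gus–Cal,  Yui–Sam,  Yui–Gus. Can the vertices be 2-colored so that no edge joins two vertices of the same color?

No

Sam-Rae-Yui-Sam is an odd cycle (length 3), and a bipartite graph can contain only even cycles.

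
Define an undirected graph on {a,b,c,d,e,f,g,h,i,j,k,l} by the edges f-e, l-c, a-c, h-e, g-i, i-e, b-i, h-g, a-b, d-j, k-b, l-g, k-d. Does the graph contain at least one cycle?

The graph has 12 vertices, 13 edges, and 1 connected component.
Since 13 > 12 - 1, a cycle must exist; for instance i-e-h-g-i.

Yes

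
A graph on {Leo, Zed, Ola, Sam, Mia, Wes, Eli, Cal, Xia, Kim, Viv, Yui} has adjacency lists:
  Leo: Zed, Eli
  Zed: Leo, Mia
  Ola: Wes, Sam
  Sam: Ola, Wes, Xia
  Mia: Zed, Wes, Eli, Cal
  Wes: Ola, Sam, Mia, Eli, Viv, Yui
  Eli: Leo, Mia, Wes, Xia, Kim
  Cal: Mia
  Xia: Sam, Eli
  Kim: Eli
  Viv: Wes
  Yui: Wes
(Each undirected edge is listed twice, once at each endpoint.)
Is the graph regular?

No

Degrees: Leo:2, Zed:2, Ola:2, Sam:3, Mia:4, Wes:6, Eli:5, Cal:1, Xia:2, Kim:1, Viv:1, Yui:1
Vertex Cal has degree 1 while Wes has degree 6, so the graph is not regular.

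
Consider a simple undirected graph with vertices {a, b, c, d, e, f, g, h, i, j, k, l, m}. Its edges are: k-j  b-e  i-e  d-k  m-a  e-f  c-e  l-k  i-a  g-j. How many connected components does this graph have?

Component: {h}
Component: {d, g, j, k, l}
Component: {a, b, c, e, f, i, m}

3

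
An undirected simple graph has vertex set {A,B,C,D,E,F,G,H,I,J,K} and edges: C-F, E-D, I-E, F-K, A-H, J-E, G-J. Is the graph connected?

Component: {B}
Component: {A, H}
Component: {C, F, K}
Component: {D, E, G, I, J}
No edge joins these 4 groups, so the graph is disconnected.

No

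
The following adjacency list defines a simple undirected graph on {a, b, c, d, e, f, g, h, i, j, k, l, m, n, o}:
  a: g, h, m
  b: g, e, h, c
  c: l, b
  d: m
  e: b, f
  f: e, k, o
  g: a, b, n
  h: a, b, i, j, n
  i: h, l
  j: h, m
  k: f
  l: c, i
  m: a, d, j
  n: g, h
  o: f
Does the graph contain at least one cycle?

|V| = 15, |E| = 18, number of components = 1.
One cycle is h-n-g-b-h.

Yes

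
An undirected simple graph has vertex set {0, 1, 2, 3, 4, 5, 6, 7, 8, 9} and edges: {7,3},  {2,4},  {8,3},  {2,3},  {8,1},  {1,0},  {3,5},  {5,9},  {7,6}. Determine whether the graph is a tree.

|V| = 10, |E| = 9.
It is connected with exactly 9 edges, hence acyclic — it is a tree.

Yes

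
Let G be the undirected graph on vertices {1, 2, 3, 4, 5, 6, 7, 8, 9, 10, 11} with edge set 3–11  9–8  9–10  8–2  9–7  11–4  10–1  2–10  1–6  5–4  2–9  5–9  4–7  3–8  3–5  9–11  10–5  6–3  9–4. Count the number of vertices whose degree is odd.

4

Degrees: 1:2, 2:3, 3:4, 4:4, 5:4, 6:2, 7:2, 8:3, 9:7, 10:4, 11:3
Odd-degree vertices: 2, 8, 9, 11.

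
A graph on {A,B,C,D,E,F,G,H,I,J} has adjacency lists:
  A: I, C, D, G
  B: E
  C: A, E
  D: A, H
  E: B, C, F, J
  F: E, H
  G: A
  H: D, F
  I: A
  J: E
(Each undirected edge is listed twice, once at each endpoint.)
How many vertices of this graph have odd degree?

4

Degrees: A:4, B:1, C:2, D:2, E:4, F:2, G:1, H:2, I:1, J:1
Odd-degree vertices: B, G, I, J.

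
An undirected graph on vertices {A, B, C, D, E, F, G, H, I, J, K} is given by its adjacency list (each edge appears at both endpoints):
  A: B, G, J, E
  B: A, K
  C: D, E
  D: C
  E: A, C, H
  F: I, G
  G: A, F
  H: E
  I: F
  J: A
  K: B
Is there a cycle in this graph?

The graph has 11 vertices, 10 edges, and 1 connected component.
Since 10 = 11 - 1, the graph is a forest and contains no cycle.

No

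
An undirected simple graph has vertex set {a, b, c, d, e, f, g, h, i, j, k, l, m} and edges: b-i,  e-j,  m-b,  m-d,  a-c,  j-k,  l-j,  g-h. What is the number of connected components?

Component: {f}
Component: {a, c}
Component: {g, h}
Component: {b, d, i, m}
Component: {e, j, k, l}

5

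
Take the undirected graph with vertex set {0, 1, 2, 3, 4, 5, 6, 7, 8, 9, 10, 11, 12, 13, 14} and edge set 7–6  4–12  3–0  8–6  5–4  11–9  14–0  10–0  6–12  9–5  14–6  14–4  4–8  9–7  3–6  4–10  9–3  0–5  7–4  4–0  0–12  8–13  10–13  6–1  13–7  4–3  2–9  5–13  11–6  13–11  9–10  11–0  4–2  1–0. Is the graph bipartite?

0-4-14-0 is an odd cycle (length 3), and a bipartite graph can contain only even cycles.

No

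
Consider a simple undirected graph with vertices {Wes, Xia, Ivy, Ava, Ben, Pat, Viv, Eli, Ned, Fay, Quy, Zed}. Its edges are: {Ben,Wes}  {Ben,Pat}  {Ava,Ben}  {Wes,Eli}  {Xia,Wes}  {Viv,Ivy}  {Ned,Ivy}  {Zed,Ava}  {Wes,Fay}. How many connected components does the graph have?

Component: {Quy}
Component: {Ivy, Viv, Ned}
Component: {Wes, Xia, Ava, Ben, Pat, Eli, Fay, Zed}

3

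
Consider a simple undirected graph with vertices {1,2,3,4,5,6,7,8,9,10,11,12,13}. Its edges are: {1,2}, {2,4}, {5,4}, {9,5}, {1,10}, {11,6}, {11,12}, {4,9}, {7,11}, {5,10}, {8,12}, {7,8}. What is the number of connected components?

4

Component: {3}
Component: {13}
Component: {6, 7, 8, 11, 12}
Component: {1, 2, 4, 5, 9, 10}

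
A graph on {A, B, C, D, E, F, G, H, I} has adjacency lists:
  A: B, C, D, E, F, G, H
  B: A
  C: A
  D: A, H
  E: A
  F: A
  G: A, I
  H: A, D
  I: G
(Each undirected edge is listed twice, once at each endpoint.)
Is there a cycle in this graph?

The graph has 9 vertices, 9 edges, and 1 connected component.
One cycle is A-D-H-A.

Yes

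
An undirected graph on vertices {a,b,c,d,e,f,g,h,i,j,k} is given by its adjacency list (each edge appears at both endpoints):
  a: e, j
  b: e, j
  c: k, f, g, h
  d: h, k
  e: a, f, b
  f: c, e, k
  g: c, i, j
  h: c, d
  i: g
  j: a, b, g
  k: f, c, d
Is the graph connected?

Starting from a and exploring outward reaches every vertex (a, j, e, b, g, f, c, i, k, h, d); the graph is connected.

Yes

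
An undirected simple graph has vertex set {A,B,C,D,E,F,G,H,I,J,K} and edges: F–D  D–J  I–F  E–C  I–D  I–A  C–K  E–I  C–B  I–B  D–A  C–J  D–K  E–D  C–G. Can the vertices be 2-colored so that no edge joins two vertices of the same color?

F-I-D-F is an odd cycle (length 3), and a bipartite graph can contain only even cycles.

No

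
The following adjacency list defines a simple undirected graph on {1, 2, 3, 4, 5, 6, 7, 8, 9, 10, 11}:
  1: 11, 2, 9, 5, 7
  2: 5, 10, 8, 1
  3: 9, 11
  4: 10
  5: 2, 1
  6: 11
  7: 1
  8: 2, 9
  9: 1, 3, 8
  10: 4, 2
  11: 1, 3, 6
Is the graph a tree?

|V| = 11, |E| = 13.
Connected but with 13 > 10 edges, so it has a cycle and is not a tree.

No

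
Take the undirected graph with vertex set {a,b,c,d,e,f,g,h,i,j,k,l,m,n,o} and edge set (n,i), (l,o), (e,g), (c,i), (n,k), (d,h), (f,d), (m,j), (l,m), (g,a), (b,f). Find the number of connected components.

4

Component: {a, e, g}
Component: {b, d, f, h}
Component: {c, i, k, n}
Component: {j, l, m, o}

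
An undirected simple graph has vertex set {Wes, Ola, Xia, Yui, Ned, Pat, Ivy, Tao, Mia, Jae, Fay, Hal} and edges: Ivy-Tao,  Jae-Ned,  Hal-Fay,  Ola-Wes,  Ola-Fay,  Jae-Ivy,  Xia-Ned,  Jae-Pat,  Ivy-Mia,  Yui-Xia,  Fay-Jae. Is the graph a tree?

|V| = 12, |E| = 11.
It is connected with exactly 11 edges, hence acyclic — it is a tree.

Yes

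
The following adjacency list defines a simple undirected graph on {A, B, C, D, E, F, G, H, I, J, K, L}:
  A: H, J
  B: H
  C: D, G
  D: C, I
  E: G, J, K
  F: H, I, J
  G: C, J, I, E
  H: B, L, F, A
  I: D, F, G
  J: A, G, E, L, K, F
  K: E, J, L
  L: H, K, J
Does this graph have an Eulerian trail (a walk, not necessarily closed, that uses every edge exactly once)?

Degrees: A:2, B:1, C:2, D:2, E:3, F:3, G:4, H:4, I:3, J:6, K:3, L:3
Odd-degree vertices: B, E, F, I, K, L (6 total).
With 6 odd-degree vertices (more than two), no single trail can use every edge.

No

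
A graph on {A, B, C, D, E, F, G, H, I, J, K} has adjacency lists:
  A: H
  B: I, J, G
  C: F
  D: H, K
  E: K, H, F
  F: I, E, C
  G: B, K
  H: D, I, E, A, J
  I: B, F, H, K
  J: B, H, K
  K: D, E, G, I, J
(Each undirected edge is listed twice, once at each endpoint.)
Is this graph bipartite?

Color {B, F, H, K} black and {A, C, D, E, G, I, J} white. No edge joins two same-colored vertices, so the graph is bipartite.

Yes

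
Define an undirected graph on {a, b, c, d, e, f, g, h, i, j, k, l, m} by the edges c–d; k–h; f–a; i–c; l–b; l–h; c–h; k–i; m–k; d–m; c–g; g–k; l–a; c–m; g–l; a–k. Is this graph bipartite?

The cycle c-d-m-c has length 3, which is odd, so the graph is not bipartite.

No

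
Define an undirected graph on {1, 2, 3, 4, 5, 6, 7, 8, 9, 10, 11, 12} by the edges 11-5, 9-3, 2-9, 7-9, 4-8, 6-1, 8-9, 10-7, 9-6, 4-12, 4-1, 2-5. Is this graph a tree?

No

The graph has 12 vertices and 12 edges.
A tree on 12 vertices has exactly 11 edges; this graph has 12, so it contains a cycle and is not a tree.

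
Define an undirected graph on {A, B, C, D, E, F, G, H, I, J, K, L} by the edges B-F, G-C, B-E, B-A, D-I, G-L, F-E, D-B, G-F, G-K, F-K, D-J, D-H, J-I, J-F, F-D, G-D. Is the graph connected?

Yes

A breadth-first search from A visits A, B, D, E, F, G, J, H, I, K, C, L — all 12 vertices — so the graph is connected.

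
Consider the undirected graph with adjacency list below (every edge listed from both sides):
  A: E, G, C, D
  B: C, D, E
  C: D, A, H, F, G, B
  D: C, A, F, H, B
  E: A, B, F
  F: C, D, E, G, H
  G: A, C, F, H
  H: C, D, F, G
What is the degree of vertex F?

5

Neighbors of F: C, D, E, G, H.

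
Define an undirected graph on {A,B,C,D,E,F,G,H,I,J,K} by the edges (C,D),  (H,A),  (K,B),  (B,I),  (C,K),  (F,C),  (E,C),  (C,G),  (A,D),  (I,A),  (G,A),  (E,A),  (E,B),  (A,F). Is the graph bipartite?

Partition the vertices as {D, E, F, G, H, I, J, K} vs {A, B, C}. Each listed edge has one endpoint in each part, so the graph is bipartite.

Yes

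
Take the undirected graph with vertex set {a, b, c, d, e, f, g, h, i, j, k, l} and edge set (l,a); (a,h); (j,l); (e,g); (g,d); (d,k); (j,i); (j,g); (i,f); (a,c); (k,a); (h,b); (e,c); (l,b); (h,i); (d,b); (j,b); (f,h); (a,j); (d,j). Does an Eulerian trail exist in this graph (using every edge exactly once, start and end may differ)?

Degrees: a:5, b:4, c:2, d:4, e:2, f:2, g:3, h:4, i:3, j:6, k:2, l:3
Odd-degree vertices: a, g, i, l (4 total).
With 4 odd-degree vertices (more than two), no single trail can use every edge.

No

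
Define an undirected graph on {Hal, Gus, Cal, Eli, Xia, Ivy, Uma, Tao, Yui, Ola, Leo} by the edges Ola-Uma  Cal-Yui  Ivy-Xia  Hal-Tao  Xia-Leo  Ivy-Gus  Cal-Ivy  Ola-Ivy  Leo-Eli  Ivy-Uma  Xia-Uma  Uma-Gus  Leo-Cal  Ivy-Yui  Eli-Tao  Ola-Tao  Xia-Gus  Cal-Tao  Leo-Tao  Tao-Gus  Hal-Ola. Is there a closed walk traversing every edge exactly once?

Degrees: Hal:2, Gus:4, Cal:4, Eli:2, Xia:4, Ivy:6, Uma:4, Tao:6, Yui:2, Ola:4, Leo:4
Every vertex has even degree and the edges form a single connected piece, so an Eulerian circuit exists.

Yes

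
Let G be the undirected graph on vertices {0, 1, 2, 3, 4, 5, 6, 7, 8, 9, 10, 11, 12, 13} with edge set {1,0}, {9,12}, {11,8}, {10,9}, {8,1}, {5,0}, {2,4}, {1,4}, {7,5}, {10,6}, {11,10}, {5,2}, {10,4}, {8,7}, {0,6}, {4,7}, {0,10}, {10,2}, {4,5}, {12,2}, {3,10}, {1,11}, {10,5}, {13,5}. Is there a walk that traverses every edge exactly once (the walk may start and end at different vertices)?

No

Degrees: 0:4, 1:4, 2:4, 3:1, 4:5, 5:6, 6:2, 7:3, 8:3, 9:2, 10:8, 11:3, 12:2, 13:1
Odd-degree vertices: 3, 4, 7, 8, 11, 13 (6 total).
With 6 odd-degree vertices (more than two), no single trail can use every edge.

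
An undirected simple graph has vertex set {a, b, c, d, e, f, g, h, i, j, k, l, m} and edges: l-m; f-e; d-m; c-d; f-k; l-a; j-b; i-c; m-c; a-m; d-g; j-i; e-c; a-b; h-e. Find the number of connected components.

1

Component: {a, b, c, d, e, f, g, h, i, j, k, l, m}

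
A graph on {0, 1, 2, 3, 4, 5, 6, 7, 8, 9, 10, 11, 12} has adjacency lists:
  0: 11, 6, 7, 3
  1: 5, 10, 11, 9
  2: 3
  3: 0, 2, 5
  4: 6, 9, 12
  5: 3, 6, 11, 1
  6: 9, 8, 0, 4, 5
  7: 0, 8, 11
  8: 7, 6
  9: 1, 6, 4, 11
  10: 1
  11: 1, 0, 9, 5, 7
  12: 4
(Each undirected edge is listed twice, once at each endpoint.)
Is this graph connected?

Yes

Starting from 0 and exploring outward reaches every vertex (0, 6, 7, 3, 11, 5, 9, 8, 4, 2, 1, 12, 10); the graph is connected.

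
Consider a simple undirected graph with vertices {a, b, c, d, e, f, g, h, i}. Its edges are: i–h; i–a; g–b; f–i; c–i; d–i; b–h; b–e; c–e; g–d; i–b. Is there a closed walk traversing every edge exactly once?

Degrees: a:1, b:4, c:2, d:2, e:2, f:1, g:2, h:2, i:6
a, f have odd degree; an Eulerian circuit needs every degree to be even, so none exists.

No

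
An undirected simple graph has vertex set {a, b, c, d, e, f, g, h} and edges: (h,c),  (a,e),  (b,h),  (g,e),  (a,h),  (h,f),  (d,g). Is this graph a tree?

Yes

|V| = 8, |E| = 7.
Connected and |E| = |V| - 1, which characterizes a tree.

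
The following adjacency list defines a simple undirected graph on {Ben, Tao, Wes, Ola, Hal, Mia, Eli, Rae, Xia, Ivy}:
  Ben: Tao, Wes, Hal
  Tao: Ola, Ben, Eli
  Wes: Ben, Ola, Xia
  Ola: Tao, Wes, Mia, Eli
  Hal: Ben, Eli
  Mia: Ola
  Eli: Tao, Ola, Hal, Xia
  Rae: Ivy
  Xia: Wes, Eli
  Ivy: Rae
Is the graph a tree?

No

The graph has 10 vertices and 12 edges.
It splits into 2 components, so it cannot be a tree.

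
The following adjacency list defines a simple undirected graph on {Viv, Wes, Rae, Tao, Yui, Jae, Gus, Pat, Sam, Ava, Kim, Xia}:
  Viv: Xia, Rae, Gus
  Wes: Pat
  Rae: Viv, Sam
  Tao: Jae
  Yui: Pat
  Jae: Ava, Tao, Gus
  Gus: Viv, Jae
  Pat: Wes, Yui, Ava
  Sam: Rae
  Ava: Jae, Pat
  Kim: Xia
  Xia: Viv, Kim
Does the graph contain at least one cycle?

No

The graph has 12 vertices, 11 edges, and 1 connected component.
Since 11 = 12 - 1, the graph is a forest and contains no cycle.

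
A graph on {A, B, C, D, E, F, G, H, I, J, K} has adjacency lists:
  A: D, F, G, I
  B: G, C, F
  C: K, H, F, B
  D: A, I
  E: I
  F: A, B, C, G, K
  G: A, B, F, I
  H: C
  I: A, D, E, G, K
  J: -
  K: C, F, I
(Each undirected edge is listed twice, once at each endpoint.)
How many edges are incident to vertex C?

Neighbors of C: B, F, H, K.

4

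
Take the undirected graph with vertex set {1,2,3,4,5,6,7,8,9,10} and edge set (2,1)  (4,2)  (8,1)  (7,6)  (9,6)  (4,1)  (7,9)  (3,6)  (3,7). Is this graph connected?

No

Component: {5}
Component: {10}
Component: {1, 2, 4, 8}
Component: {3, 6, 7, 9}
There are 4 separate components, so the graph is not connected.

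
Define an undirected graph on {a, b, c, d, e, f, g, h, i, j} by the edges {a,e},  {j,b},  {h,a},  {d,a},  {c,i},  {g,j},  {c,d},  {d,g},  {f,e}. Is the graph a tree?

Yes

|V| = 10, |E| = 9.
It is connected with exactly 9 edges, hence acyclic — it is a tree.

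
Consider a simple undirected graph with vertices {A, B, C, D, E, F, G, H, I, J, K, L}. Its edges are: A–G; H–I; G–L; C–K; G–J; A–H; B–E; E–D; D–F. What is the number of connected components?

Component: {C, K}
Component: {B, D, E, F}
Component: {A, G, H, I, J, L}

3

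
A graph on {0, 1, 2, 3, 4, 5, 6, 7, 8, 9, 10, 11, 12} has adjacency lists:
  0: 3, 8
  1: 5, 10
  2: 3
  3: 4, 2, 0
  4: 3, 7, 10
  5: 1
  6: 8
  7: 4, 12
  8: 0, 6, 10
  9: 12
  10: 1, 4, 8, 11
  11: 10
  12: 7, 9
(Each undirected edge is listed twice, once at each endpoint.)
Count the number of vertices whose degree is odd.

8

Degrees: 0:2, 1:2, 2:1, 3:3, 4:3, 5:1, 6:1, 7:2, 8:3, 9:1, 10:4, 11:1, 12:2
Odd-degree vertices: 2, 3, 4, 5, 6, 8, 9, 11.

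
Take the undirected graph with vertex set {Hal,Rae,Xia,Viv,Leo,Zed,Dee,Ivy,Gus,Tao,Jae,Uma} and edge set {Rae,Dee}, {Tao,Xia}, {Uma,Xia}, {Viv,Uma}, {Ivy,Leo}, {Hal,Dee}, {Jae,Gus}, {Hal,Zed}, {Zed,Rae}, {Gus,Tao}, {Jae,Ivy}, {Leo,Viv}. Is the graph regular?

Degrees: Hal:2, Rae:2, Xia:2, Viv:2, Leo:2, Zed:2, Dee:2, Ivy:2, Gus:2, Tao:2, Jae:2, Uma:2
All degrees equal 2; the graph is regular.

Yes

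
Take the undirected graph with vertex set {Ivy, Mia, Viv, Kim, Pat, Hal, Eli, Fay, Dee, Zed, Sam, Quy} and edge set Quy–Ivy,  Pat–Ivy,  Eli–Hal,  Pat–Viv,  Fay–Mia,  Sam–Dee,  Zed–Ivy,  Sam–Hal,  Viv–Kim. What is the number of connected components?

Component: {Mia, Fay}
Component: {Hal, Eli, Dee, Sam}
Component: {Ivy, Viv, Kim, Pat, Zed, Quy}

3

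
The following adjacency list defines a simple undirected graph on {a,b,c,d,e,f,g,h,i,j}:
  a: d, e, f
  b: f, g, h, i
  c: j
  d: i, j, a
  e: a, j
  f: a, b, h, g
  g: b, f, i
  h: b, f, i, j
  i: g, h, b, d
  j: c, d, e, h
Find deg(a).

Neighbors of a: d, e, f.

3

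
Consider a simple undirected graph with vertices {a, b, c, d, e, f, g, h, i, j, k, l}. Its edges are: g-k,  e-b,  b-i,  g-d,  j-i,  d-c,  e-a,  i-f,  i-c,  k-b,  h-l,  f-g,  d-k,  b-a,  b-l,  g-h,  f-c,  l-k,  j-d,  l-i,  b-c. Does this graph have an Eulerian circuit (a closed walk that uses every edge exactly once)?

No

Degrees: a:2, b:6, c:4, d:4, e:2, f:3, g:4, h:2, i:5, j:2, k:4, l:4
f, i have odd degree; an Eulerian circuit needs every degree to be even, so none exists.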